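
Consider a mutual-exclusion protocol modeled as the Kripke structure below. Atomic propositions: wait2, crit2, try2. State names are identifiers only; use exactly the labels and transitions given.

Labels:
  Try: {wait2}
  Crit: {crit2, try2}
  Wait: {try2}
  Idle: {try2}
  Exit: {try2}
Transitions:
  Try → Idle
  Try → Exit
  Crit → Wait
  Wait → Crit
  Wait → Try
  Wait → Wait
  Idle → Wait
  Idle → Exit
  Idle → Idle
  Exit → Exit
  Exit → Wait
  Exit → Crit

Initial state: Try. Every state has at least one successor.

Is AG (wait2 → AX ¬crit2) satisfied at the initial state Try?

States satisfying wait2 → AX ¬crit2: {Try, Crit, Wait, Idle, Exit}.
States satisfying AG (wait2 → AX ¬crit2): {Try, Crit, Wait, Idle, Exit}.
Every state reachable from Try satisfies wait2 → AX ¬crit2.
Try ∈ Sat(AG (wait2 → AX ¬crit2)).

Satisfied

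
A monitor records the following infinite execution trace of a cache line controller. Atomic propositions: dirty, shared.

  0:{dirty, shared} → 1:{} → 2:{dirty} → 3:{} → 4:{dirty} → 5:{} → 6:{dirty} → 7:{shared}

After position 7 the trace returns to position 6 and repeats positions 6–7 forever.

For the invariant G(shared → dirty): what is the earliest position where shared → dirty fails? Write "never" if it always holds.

Check shared → dirty at each position in order: 0 ✓, 1 ✓, 2 ✓, 3 ✓, 4 ✓, 5 ✓, 6 ✓.
At position 7 the labels are {shared}, so shared → dirty is false there. This is the first violation.

7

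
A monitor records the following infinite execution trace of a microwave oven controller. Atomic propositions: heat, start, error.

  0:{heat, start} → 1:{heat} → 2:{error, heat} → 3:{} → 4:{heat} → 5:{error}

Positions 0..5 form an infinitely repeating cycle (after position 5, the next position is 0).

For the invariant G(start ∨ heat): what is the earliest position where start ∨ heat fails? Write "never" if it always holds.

Check start ∨ heat at each position in order: 0 ✓, 1 ✓, 2 ✓.
At position 3 the labels are {}, so start ∨ heat is false there. This is the first violation.

3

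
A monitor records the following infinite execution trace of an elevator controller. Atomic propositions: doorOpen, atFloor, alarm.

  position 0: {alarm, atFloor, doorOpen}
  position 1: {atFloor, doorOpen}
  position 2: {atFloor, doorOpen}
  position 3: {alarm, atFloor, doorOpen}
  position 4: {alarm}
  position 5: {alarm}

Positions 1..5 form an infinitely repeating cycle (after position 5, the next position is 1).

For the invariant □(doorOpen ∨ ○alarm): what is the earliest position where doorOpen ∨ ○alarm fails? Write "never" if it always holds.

5

Check doorOpen ∨ ○alarm at each position in order: 0 ✓, 1 ✓, 2 ✓, 3 ✓, 4 ✓.
At position 5 the labels are {alarm} and the next position 1 has {atFloor, doorOpen}, so doorOpen ∨ ○alarm is false there. This is the first violation.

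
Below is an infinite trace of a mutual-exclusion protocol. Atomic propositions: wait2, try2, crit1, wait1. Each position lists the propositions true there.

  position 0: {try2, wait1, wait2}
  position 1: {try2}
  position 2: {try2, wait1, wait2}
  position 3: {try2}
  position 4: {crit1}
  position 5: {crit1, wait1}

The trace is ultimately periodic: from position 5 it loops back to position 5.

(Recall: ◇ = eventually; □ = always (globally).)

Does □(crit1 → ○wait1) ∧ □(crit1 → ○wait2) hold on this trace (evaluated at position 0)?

Does not hold

crit1 → ○wait1 holds at every position 0..5, and those are all positions ever visited, so □(crit1 → ○wait1) holds.
Positions where crit1 holds: 4, 5.
Check ○wait1 at each: 4→ok, 5→ok.
crit1 → ○wait2 must hold at every position from 0 onward. It fails at position 4, so □(crit1 → ○wait2) is false.
Positions where crit1 holds: 4, 5.
Check ○wait2 at each: 4→fails, 5→fails.
At position 0: □(crit1 → ○wait1) is true; □(crit1 → ○wait2) is false; so □(crit1 → ○wait1) ∧ □(crit1 → ○wait2) is false.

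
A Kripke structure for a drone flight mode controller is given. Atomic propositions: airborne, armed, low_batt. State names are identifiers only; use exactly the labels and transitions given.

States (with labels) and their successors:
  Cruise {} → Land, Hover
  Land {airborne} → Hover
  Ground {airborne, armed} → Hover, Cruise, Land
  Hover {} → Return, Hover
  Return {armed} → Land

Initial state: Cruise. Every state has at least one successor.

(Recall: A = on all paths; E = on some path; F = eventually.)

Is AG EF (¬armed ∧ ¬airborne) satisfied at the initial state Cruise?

Holds

States satisfying EF (¬armed ∧ ¬airborne): {Cruise, Land, Ground, Hover, Return}.
States satisfying AG EF (¬armed ∧ ¬airborne): {Cruise, Land, Ground, Hover, Return}.
Every state reachable from Cruise satisfies EF (¬armed ∧ ¬airborne).
Cruise ∈ Sat(AG EF (¬armed ∧ ¬airborne)).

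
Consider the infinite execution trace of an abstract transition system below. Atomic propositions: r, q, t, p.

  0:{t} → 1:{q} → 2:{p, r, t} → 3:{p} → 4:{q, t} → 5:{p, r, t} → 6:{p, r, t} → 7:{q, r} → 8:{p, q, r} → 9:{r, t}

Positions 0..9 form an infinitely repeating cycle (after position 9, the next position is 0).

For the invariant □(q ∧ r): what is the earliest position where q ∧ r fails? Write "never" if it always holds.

At position 0 the labels are {t}, so q ∧ r is false there. This is the first violation.

0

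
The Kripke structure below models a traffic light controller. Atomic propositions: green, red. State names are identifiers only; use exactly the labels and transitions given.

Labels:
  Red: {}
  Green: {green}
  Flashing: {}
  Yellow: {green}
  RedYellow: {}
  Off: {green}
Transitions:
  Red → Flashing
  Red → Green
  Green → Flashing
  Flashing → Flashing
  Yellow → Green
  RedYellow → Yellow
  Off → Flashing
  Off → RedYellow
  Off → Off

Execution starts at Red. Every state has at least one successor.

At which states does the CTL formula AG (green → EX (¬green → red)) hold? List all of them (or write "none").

{Flashing}

States satisfying green → EX (¬green → red): {Red, Flashing, Yellow, RedYellow, Off}.
States satisfying AG (green → EX (¬green → red)): {Flashing}.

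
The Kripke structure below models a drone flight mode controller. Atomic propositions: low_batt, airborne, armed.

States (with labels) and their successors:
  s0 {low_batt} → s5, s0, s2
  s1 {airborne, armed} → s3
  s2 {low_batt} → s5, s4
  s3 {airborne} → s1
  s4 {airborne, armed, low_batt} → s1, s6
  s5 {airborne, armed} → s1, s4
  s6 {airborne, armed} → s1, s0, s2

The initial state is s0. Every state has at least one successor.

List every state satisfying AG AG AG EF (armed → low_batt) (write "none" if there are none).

{s0, s1, s2, s3, s4, s5, s6}

States satisfying AG AG EF (armed → low_batt): {s0, s1, s2, s3, s4, s5, s6}.
States satisfying AG AG AG EF (armed → low_batt): {s0, s1, s2, s3, s4, s5, s6}.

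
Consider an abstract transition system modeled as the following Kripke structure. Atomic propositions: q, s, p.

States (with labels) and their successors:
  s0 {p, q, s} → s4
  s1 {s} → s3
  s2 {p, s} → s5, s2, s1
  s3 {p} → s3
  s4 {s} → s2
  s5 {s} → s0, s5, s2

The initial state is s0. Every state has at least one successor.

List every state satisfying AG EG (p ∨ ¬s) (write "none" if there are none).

States satisfying EG (p ∨ ¬s): {s2, s3}.
States satisfying AG EG (p ∨ ¬s): {s3}.

{s3}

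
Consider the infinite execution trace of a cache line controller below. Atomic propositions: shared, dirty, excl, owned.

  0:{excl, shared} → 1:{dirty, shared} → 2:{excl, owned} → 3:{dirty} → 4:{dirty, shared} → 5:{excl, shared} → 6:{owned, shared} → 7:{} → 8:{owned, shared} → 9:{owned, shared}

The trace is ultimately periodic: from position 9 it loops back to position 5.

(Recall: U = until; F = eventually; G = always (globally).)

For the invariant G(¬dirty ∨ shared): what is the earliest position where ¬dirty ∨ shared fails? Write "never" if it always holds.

3

Check ¬dirty ∨ shared at each position in order: 0 ✓, 1 ✓, 2 ✓.
At position 3 the labels are {dirty}, so ¬dirty ∨ shared is false there. This is the first violation.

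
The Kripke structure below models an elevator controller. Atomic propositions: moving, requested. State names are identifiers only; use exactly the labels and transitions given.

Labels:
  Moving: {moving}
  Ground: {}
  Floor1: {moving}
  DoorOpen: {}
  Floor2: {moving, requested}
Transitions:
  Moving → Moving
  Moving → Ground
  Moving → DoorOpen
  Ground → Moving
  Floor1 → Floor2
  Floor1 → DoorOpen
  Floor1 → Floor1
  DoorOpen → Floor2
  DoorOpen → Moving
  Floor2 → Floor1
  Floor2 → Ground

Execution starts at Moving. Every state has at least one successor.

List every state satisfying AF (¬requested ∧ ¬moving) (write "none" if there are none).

States satisfying ¬requested ∧ ¬moving: {Ground, DoorOpen}.
States satisfying AF (¬requested ∧ ¬moving): {Ground, DoorOpen}.

{Ground, DoorOpen}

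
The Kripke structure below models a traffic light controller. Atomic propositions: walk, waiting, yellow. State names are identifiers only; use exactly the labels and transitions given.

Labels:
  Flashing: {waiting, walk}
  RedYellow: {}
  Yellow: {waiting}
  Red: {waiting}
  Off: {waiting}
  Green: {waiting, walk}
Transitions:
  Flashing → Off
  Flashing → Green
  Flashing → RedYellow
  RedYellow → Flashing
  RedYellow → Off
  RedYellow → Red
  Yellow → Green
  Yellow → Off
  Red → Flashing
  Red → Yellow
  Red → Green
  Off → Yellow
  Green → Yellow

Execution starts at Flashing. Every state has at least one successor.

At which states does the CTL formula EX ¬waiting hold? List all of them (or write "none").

States satisfying ¬waiting: {RedYellow}.
States satisfying EX ¬waiting: {Flashing}.

{Flashing}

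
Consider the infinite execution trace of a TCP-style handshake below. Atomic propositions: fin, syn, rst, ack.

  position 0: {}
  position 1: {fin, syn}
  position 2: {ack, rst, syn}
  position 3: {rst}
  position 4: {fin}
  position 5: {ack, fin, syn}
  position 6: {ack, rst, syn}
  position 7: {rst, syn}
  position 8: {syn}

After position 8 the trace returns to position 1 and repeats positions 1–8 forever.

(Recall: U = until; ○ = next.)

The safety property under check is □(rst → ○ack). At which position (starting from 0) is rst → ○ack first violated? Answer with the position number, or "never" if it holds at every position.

2

Check rst → ○ack at each position in order: 0 ✓, 1 ✓.
At position 2 the labels are {ack, rst, syn} and the next position 3 has {rst}, so rst → ○ack is false there. This is the first violation.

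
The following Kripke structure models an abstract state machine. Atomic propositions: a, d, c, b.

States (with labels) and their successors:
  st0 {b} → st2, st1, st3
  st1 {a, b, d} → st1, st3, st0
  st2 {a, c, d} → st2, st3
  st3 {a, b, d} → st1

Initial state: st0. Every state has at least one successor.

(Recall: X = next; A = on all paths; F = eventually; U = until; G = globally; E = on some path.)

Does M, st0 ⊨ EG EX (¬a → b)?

Satisfied

States satisfying EX (¬a → b): {st0, st1, st2, st3}.
States satisfying EG EX (¬a → b): {st0, st1, st2, st3}.
st0 ∈ Sat(EG EX (¬a → b)).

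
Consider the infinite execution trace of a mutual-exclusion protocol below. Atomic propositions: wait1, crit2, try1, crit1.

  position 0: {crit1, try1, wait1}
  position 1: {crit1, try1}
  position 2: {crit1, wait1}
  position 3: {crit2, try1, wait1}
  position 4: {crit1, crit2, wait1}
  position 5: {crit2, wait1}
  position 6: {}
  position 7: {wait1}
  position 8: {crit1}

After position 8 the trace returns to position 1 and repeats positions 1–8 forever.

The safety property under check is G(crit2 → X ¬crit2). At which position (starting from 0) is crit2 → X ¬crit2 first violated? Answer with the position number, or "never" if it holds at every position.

Check crit2 → X ¬crit2 at each position in order: 0 ✓, 1 ✓, 2 ✓.
At position 3 the labels are {crit2, try1, wait1} and the next position 4 has {crit1, crit2, wait1}, so crit2 → X ¬crit2 is false there. This is the first violation.

3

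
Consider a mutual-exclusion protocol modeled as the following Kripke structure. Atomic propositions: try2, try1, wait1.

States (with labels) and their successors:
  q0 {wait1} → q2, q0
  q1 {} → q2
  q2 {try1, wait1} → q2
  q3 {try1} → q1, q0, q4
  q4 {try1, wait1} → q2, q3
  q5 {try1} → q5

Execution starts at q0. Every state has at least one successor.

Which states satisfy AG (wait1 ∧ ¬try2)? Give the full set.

{q0, q2}

States satisfying wait1 ∧ ¬try2: {q0, q2, q4}.
States satisfying AG (wait1 ∧ ¬try2): {q0, q2}.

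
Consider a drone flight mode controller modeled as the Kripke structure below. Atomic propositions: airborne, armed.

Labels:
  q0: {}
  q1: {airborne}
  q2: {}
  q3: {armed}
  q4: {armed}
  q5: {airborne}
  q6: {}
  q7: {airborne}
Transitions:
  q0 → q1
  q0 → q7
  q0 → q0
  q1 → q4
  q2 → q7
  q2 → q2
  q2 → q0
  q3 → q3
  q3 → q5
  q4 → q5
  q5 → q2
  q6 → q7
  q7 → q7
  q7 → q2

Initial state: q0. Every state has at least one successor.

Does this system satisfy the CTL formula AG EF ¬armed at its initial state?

States satisfying EF ¬armed: {q0, q1, q2, q3, q4, q5, q6, q7}.
States satisfying AG EF ¬armed: {q0, q1, q2, q3, q4, q5, q6, q7}.
Every state reachable from q0 satisfies EF ¬armed.
q0 ∈ Sat(AG EF ¬armed).

Satisfied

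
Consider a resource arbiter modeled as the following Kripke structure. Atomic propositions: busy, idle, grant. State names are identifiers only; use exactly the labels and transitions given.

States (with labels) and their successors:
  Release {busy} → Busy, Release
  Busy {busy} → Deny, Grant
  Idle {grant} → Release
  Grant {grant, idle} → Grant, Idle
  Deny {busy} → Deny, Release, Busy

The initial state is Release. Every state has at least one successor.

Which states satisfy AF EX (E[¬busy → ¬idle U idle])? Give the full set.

{Release, Busy, Idle, Grant, Deny}

States satisfying EX (E[¬busy → ¬idle U idle]): {Release, Busy, Idle, Grant, Deny}.
States satisfying AF EX (E[¬busy → ¬idle U idle]): {Release, Busy, Idle, Grant, Deny}.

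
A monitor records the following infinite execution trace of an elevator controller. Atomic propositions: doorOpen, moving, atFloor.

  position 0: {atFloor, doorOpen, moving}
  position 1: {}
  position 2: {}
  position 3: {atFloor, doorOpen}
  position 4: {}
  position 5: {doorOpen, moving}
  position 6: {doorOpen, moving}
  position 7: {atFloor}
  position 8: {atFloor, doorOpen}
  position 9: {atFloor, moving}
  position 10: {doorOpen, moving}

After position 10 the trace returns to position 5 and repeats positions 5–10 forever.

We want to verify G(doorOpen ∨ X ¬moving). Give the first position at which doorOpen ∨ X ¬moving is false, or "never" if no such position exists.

Check doorOpen ∨ X ¬moving at each position in order: 0 ✓, 1 ✓, 2 ✓, 3 ✓.
At position 4 the labels are {} and the next position 5 has {doorOpen, moving}, so doorOpen ∨ X ¬moving is false there. This is the first violation.

4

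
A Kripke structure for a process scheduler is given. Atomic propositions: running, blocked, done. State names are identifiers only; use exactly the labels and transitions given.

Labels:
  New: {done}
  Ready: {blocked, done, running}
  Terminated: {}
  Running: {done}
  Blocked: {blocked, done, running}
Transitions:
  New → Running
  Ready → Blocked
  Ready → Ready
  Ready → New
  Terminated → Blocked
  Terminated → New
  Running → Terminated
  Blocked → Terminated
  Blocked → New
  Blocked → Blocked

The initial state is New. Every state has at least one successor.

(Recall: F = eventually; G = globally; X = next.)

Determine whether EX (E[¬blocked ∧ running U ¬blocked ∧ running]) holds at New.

Does not hold

States satisfying E[¬blocked ∧ running U ¬blocked ∧ running]: ∅.
States satisfying EX (E[¬blocked ∧ running U ¬blocked ∧ running]): ∅.
No suitable path/successor from New witnesses the formula.
New ∉ Sat(EX (E[¬blocked ∧ running U ¬blocked ∧ running])).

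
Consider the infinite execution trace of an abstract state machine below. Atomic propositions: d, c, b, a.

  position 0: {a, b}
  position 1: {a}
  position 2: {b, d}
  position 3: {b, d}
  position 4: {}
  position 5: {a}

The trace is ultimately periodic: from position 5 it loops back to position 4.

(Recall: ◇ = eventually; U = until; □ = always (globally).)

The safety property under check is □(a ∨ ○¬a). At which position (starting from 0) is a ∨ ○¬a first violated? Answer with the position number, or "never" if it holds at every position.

Check a ∨ ○¬a at each position in order: 0 ✓, 1 ✓, 2 ✓, 3 ✓.
At position 4 the labels are {} and the next position 5 has {a}, so a ∨ ○¬a is false there. This is the first violation.

4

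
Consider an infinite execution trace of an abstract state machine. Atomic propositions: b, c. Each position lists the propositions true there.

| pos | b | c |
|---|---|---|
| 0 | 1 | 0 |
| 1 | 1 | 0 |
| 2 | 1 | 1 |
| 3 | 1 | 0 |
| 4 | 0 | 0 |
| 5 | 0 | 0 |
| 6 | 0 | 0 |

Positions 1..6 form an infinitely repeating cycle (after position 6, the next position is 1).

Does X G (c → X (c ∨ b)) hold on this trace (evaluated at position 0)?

Satisfied

The position after 0 is 1; G (c → X (c ∨ b)) is true there.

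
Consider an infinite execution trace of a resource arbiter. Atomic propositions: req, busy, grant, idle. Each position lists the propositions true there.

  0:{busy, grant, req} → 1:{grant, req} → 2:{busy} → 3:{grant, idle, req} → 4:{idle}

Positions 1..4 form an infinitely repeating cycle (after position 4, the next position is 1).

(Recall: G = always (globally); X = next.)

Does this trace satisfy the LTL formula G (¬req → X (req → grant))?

¬req → X (req → grant) holds at every position 0..4, and those are all positions ever visited, so G (¬req → X (req → grant)) holds.
Positions where ¬req holds: 2, 4.
Check X (req → grant) at each: 2→ok, 4→ok.

Satisfied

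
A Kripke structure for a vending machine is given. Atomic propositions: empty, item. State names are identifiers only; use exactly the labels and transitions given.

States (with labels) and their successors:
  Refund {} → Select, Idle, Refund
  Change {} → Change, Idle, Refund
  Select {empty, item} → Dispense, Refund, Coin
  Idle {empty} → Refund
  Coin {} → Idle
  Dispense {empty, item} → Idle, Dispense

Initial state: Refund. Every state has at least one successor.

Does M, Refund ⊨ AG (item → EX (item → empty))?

States satisfying item → EX (item → empty): {Refund, Change, Select, Idle, Coin, Dispense}.
States satisfying AG (item → EX (item → empty)): {Refund, Change, Select, Idle, Coin, Dispense}.
Every state reachable from Refund satisfies item → EX (item → empty).
Refund ∈ Sat(AG (item → EX (item → empty))).

Holds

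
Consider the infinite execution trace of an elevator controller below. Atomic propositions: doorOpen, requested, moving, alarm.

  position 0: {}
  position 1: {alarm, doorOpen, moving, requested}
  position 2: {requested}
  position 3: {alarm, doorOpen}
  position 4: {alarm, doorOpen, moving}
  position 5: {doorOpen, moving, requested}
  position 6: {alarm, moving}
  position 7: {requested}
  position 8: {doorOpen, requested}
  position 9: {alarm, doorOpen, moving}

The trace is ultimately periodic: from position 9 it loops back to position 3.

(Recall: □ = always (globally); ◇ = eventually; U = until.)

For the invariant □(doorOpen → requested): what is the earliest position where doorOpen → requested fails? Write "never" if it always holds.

Check doorOpen → requested at each position in order: 0 ✓, 1 ✓, 2 ✓.
At position 3 the labels are {alarm, doorOpen}, so doorOpen → requested is false there. This is the first violation.

3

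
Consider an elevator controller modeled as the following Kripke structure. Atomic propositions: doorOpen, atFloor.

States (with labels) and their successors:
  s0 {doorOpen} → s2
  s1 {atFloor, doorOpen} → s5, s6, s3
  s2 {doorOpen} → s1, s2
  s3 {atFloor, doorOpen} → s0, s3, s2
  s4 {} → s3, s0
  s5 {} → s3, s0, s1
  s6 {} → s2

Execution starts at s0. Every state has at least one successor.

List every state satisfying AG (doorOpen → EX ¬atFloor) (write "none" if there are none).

States satisfying doorOpen → EX ¬atFloor: {s0, s1, s2, s3, s4, s5, s6}.
States satisfying AG (doorOpen → EX ¬atFloor): {s0, s1, s2, s3, s4, s5, s6}.

{s0, s1, s2, s3, s4, s5, s6}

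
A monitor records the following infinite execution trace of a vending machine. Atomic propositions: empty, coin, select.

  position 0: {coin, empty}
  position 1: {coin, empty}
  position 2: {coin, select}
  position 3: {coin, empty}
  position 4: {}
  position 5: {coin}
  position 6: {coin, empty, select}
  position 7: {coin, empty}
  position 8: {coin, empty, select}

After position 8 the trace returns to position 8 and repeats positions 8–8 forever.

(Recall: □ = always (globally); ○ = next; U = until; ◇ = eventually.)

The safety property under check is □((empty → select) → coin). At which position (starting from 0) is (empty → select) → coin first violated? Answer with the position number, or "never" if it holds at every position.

Check (empty → select) → coin at each position in order: 0 ✓, 1 ✓, 2 ✓, 3 ✓.
At position 4 the labels are {}, so (empty → select) → coin is false there. This is the first violation.

4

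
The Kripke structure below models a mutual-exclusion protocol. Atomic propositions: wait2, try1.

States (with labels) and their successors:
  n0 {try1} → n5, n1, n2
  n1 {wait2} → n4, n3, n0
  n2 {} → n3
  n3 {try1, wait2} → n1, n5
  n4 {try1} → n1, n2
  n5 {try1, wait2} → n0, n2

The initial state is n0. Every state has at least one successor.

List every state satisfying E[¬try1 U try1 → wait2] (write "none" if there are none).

States satisfying ¬try1: {n1, n2}.
States satisfying try1 → wait2: {n1, n2, n3, n5}.
States satisfying E[¬try1 U try1 → wait2]: {n1, n2, n3, n5}.

{n1, n2, n3, n5}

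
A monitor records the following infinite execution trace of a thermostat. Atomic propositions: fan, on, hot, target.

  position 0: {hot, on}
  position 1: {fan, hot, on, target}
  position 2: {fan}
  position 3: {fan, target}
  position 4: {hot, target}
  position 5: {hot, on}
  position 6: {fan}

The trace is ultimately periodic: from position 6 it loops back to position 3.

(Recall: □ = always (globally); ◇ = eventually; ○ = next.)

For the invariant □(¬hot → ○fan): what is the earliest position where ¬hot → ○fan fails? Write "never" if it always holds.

3

Check ¬hot → ○fan at each position in order: 0 ✓, 1 ✓, 2 ✓.
At position 3 the labels are {fan, target} and the next position 4 has {hot, target}, so ¬hot → ○fan is false there. This is the first violation.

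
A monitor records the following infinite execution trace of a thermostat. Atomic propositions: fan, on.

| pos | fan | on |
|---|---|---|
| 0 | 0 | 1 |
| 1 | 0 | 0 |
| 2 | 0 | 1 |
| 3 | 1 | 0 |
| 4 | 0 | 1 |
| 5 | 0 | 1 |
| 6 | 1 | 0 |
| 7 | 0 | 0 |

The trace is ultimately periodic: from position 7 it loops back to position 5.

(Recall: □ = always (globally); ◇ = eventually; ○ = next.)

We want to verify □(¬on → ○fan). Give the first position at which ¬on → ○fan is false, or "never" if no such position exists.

1

Check ¬on → ○fan at each position in order: 0 ✓.
At position 1 the labels are {} and the next position 2 has {on}, so ¬on → ○fan is false there. This is the first violation.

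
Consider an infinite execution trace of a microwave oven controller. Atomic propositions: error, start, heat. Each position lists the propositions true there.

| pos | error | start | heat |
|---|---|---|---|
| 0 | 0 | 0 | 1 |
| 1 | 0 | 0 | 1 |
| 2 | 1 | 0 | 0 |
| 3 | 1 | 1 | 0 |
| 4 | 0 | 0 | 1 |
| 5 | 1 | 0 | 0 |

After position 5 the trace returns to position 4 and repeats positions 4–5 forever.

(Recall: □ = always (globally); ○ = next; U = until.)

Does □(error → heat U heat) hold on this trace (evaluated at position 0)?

error → heat U heat must hold at every position from 0 onward. It fails at position 2, so □(error → heat U heat) is false.
Positions where error holds: 2, 3, 5.
Check heat U heat at each: 2→fails, 3→fails, 5→fails.

No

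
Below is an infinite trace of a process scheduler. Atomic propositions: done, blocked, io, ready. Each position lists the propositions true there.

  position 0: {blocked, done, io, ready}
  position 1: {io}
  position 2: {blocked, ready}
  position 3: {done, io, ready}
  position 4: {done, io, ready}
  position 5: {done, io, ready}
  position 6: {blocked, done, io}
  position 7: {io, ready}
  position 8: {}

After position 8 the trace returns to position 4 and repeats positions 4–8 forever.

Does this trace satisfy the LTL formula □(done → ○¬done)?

No

done → ○¬done must hold at every position from 0 onward. It fails at position 3, so □(done → ○¬done) is false.
Positions where done holds: 0, 3, 4, 5, 6.
Check ○¬done at each: 0→ok, 3→fails, 4→fails, 5→fails, 6→ok.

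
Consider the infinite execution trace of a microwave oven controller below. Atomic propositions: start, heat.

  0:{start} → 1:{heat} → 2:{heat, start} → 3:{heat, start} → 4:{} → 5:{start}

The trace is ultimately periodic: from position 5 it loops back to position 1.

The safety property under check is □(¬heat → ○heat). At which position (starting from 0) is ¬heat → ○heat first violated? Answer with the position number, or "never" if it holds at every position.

Check ¬heat → ○heat at each position in order: 0 ✓, 1 ✓, 2 ✓, 3 ✓.
At position 4 the labels are {} and the next position 5 has {start}, so ¬heat → ○heat is false there. This is the first violation.

4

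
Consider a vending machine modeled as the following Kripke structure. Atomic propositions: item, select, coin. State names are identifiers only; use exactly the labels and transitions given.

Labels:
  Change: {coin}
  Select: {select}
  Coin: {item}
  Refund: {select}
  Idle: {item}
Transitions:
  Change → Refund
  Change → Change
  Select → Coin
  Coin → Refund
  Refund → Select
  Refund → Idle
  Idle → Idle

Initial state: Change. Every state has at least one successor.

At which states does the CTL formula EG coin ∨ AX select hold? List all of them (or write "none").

{Change, Coin}

States satisfying coin: {Change}.
States satisfying EG coin: {Change}.
States satisfying select: {Select, Refund}.
States satisfying AX select: {Coin}.
States satisfying EG coin ∨ AX select: {Change, Coin}.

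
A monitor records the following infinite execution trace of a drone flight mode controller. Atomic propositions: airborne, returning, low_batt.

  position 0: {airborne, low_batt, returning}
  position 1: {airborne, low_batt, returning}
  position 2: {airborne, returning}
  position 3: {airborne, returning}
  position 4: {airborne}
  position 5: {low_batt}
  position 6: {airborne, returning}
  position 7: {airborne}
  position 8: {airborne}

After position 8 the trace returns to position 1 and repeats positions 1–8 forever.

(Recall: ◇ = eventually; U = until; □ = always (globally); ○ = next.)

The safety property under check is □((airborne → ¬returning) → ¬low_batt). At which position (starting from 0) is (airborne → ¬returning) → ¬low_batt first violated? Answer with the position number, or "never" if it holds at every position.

5

Check (airborne → ¬returning) → ¬low_batt at each position in order: 0 ✓, 1 ✓, 2 ✓, 3 ✓, 4 ✓.
At position 5 the labels are {low_batt}, so (airborne → ¬returning) → ¬low_batt is false there. This is the first violation.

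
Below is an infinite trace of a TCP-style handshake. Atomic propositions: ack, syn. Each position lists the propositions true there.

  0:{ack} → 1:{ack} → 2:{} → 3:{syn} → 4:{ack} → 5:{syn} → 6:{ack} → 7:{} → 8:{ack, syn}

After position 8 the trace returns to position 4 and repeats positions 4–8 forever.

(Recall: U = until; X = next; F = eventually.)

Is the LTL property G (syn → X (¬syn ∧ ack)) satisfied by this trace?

Yes

syn → X (¬syn ∧ ack) holds at every position 0..8, and those are all positions ever visited, so G (syn → X (¬syn ∧ ack)) holds.
Positions where syn holds: 3, 5, 8.
Check X (¬syn ∧ ack) at each: 3→ok, 5→ok, 8→ok.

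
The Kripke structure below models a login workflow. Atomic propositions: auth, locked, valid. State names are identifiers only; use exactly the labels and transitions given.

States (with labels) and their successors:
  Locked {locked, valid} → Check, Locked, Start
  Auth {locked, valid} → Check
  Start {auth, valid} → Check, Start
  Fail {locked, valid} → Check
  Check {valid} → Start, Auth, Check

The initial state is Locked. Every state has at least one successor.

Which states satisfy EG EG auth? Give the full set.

States satisfying EG auth: {Start}.
States satisfying EG EG auth: {Start}.

{Start}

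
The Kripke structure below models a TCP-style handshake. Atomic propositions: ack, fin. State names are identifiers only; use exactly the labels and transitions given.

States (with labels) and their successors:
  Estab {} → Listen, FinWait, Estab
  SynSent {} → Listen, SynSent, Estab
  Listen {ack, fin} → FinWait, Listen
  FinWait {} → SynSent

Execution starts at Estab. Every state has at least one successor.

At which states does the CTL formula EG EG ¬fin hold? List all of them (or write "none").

States satisfying EG ¬fin: {Estab, SynSent, FinWait}.
States satisfying EG EG ¬fin: {Estab, SynSent, FinWait}.

{Estab, SynSent, FinWait}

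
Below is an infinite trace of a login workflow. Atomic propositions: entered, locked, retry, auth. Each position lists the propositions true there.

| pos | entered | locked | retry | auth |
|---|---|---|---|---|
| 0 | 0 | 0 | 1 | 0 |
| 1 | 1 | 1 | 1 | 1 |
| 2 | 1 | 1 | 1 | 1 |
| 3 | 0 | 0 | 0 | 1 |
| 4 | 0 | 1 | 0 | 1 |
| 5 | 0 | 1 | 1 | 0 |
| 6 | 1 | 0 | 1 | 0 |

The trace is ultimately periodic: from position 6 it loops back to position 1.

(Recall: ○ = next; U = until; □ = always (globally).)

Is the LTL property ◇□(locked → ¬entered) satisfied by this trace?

Does not hold

□(locked → ¬entered) is false at every position 0..6, so it never becomes true and ◇□(locked → ¬entered) fails.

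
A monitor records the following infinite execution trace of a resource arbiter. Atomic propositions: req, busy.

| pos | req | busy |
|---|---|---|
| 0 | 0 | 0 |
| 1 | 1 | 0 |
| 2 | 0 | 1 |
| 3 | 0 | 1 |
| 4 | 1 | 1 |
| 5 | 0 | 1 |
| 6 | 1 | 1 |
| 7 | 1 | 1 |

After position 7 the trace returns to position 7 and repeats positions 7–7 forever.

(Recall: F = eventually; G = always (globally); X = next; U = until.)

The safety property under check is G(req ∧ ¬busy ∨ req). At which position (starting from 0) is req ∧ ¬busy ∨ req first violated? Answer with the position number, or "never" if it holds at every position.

0

At position 0 the labels are {}, so req ∧ ¬busy ∨ req is false there. This is the first violation.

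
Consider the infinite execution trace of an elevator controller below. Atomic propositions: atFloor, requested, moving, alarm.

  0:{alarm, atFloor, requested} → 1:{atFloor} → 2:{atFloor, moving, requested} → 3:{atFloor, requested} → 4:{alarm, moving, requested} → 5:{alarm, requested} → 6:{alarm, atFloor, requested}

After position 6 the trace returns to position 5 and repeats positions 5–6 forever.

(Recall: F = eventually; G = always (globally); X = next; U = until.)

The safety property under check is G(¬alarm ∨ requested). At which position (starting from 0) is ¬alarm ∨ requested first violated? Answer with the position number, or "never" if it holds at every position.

never

¬alarm ∨ requested holds at every position 0..6, and those are all the positions the trace ever visits, so the invariant G(¬alarm ∨ requested) is never violated.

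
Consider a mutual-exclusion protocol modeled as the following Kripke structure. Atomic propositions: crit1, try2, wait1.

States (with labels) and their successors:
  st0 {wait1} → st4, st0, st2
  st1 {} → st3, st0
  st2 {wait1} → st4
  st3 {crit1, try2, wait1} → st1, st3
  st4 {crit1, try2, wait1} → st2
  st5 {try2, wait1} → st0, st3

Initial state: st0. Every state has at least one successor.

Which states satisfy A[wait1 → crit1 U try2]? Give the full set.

{st3, st4, st5}

States satisfying wait1 → crit1: {st1, st3, st4}.
States satisfying try2: {st3, st4, st5}.
States satisfying A[wait1 → crit1 U try2]: {st3, st4, st5}.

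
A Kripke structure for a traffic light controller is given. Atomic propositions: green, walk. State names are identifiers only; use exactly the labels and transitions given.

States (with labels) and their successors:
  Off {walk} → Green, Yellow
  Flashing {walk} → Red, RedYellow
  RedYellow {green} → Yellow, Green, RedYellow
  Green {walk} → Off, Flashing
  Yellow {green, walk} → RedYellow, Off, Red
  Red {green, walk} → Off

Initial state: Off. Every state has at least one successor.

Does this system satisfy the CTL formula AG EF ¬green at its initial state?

Yes

States satisfying EF ¬green: {Off, Flashing, RedYellow, Green, Yellow, Red}.
States satisfying AG EF ¬green: {Off, Flashing, RedYellow, Green, Yellow, Red}.
Every state reachable from Off satisfies EF ¬green.
Off ∈ Sat(AG EF ¬green).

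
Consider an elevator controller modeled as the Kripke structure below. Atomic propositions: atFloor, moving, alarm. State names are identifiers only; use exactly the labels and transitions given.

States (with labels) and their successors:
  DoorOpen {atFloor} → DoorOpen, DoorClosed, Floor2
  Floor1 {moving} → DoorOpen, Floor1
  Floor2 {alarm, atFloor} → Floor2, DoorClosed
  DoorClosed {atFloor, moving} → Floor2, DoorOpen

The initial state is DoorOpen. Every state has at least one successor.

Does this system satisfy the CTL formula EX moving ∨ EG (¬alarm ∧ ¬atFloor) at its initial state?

States satisfying moving: {Floor1, DoorClosed}.
States satisfying EX moving: {DoorOpen, Floor1, Floor2}.
States satisfying ¬alarm ∧ ¬atFloor: {Floor1}.
States satisfying EG (¬alarm ∧ ¬atFloor): {Floor1}.
States satisfying EX moving ∨ EG (¬alarm ∧ ¬atFloor): {DoorOpen, Floor1, Floor2}.
DoorOpen ∈ Sat(EX moving ∨ EG (¬alarm ∧ ¬atFloor)).

Holds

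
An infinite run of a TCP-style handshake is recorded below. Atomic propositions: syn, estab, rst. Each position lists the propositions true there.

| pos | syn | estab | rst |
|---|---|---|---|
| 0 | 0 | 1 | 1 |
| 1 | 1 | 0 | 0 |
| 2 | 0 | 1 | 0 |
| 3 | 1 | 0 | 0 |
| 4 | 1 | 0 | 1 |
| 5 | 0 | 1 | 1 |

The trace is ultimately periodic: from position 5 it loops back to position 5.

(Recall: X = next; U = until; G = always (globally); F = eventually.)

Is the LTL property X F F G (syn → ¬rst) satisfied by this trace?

The position after 0 is 1; F F G (syn → ¬rst) is true there.

Yes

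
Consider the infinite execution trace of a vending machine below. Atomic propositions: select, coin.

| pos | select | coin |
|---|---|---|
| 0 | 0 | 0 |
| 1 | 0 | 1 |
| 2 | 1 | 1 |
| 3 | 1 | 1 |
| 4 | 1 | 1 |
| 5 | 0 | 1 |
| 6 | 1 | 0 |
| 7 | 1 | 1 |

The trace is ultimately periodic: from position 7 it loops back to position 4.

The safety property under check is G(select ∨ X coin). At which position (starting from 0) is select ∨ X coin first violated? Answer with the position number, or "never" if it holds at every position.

Check select ∨ X coin at each position in order: 0 ✓, 1 ✓, 2 ✓, 3 ✓, 4 ✓.
At position 5 the labels are {coin} and the next position 6 has {select}, so select ∨ X coin is false there. This is the first violation.

5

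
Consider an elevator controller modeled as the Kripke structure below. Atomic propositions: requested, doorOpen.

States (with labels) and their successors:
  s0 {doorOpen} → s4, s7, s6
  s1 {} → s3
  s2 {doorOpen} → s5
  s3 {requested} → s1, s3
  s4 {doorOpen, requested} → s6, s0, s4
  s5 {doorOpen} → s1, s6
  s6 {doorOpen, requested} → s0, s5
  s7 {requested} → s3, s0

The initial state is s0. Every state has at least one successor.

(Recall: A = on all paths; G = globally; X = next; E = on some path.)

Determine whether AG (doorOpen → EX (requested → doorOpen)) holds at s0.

Satisfied

States satisfying doorOpen → EX (requested → doorOpen): {s0, s1, s2, s3, s4, s5, s6, s7}.
States satisfying AG (doorOpen → EX (requested → doorOpen)): {s0, s1, s2, s3, s4, s5, s6, s7}.
Every state reachable from s0 satisfies doorOpen → EX (requested → doorOpen).
s0 ∈ Sat(AG (doorOpen → EX (requested → doorOpen))).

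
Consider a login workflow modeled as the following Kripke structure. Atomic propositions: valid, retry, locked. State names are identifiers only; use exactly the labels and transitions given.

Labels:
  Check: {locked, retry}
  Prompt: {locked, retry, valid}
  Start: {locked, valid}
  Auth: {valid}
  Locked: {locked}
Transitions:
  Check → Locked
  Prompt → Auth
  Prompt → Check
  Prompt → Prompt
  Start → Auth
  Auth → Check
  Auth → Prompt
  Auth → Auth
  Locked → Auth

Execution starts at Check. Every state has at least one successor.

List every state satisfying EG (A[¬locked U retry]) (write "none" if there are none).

States satisfying A[¬locked U retry]: {Check, Prompt}.
States satisfying EG (A[¬locked U retry]): {Prompt}.

{Prompt}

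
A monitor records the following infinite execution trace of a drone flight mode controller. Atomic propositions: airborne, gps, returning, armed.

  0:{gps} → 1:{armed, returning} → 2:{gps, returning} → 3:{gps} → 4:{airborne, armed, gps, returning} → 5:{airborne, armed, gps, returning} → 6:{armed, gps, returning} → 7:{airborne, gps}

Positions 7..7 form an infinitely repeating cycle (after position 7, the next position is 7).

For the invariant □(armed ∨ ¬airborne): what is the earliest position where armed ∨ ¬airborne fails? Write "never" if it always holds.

Check armed ∨ ¬airborne at each position in order: 0 ✓, 1 ✓, 2 ✓, 3 ✓, 4 ✓, 5 ✓, 6 ✓.
At position 7 the labels are {airborne, gps}, so armed ∨ ¬airborne is false there. This is the first violation.

7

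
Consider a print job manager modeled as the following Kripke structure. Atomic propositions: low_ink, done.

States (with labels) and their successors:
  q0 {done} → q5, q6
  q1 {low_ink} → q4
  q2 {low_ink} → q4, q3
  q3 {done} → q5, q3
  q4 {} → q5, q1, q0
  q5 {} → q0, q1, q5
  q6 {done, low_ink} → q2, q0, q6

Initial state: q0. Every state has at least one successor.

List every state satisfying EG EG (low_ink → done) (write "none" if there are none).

States satisfying EG (low_ink → done): {q0, q3, q4, q5, q6}.
States satisfying EG EG (low_ink → done): {q0, q3, q4, q5, q6}.

{q0, q3, q4, q5, q6}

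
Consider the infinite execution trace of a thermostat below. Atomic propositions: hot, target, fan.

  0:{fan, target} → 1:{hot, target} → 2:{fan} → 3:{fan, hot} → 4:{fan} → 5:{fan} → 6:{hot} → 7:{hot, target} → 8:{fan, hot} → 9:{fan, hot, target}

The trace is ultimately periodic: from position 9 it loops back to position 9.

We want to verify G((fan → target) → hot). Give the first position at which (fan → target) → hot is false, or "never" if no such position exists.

At position 0 the labels are {fan, target}, so (fan → target) → hot is false there. This is the first violation.

0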